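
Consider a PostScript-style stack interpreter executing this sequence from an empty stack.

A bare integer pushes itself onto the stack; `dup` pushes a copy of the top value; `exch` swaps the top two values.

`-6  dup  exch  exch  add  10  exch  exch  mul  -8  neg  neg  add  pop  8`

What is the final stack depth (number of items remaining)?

1

-6   -> [-6]
dup  -> [-6, -6]
exch -> [-6, -6]
exch -> [-6, -6]
add  -> [-12]
10   -> [-12, 10]
exch -> [10, -12]
exch -> [-12, 10]
mul  -> [-120]
-8   -> [-120, -8]
neg  -> [-120, 8]
neg  -> [-120, -8]
add  -> [-128]
pop  -> []
8    -> [8]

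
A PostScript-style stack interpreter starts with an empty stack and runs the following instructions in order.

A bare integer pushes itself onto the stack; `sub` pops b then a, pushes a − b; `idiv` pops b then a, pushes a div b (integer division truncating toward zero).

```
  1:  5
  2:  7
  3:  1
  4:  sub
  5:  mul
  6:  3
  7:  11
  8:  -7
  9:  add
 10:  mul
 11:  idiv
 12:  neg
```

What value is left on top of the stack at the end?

5    → 5
7    → 5 7
1    → 5 7 1
sub  → 5 6
mul  → 30
3    → 30 3
11   → 30 3 11
-7   → 30 3 11 -7
add  → 30 3 4
mul  → 30 12
idiv → 2
neg  → -2

-2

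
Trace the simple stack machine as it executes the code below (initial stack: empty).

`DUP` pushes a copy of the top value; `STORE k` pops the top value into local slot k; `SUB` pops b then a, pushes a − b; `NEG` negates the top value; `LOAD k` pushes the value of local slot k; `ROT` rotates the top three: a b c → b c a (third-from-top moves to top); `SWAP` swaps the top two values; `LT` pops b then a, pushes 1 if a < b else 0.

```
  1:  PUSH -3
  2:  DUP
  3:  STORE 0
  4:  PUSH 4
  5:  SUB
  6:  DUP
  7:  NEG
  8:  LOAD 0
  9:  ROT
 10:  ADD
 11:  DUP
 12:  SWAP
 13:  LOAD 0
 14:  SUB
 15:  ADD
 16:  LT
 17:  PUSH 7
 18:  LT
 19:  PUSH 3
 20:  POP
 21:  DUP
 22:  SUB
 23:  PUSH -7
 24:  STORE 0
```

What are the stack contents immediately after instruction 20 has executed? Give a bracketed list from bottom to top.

PUSH -3 : -3
DUP     : -3 -3
STORE 0 : -3
PUSH 4  : -3 4
SUB     : -7
DUP     : -7 -7
NEG     : -7 7
LOAD 0  : -7 7 -3
ROT     : 7 -3 -7
ADD     : 7 -10
DUP     : 7 -10 -10
SWAP    : 7 -10 -10
LOAD 0  : 7 -10 -10 -3
SUB     : 7 -10 -7
ADD     : 7 -17
LT      : 0
PUSH 7  : 0 7
LT      : 1
PUSH 3  : 1 3
POP     : 1

[1]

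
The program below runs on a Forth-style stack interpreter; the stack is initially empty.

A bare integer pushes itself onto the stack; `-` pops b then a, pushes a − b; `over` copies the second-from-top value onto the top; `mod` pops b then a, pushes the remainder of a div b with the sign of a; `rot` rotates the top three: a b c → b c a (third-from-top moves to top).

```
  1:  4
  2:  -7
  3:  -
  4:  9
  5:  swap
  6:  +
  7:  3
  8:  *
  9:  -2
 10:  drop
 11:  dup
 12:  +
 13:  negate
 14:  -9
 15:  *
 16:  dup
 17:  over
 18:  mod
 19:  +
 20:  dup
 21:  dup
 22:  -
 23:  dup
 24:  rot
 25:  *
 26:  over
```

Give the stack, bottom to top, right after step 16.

[1080, 1080]

4       [4]
-7      [4, -7]
-       [11]
9       [11, 9]
swap    [9, 11]
+       [20]
3       [20, 3]
*       [60]
-2      [60, -2]
drop    [60]
dup     [60, 60]
+       [120]
negate  [-120]
-9      [-120, -9]
*       [1080]
dup     [1080, 1080]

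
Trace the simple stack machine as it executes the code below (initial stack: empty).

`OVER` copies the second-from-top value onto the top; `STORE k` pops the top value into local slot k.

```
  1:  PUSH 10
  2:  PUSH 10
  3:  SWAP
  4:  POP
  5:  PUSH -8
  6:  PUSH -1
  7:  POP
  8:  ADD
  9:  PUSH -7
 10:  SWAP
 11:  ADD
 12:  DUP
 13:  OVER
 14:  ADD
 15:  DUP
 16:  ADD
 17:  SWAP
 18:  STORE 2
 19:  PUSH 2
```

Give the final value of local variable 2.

-5

PUSH 10 -> 10
PUSH 10 -> 10 10
SWAP    -> 10 10
POP     -> 10
PUSH -8 -> 10 -8
PUSH -1 -> 10 -8 -1
POP     -> 10 -8
ADD     -> 2
PUSH -7 -> 2 -7
SWAP    -> -7 2
ADD     -> -5
DUP     -> -5 -5
OVER    -> -5 -5 -5
ADD     -> -5 -10
DUP     -> -5 -10 -10
ADD     -> -5 -20
SWAP    -> -20 -5
STORE 2 -> -20
PUSH 2  -> -20 2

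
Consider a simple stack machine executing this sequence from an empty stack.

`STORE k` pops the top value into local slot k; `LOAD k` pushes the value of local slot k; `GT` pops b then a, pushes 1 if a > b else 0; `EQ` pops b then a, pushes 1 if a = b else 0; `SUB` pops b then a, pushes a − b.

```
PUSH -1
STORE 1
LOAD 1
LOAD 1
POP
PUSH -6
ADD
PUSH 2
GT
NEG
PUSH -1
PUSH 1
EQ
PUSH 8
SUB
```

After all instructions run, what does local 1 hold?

PUSH -1 : [-1]
STORE 1 : []
LOAD 1  : [-1]
LOAD 1  : [-1, -1]
POP     : [-1]
PUSH -6 : [-1, -6]
ADD     : [-7]
PUSH 2  : [-7, 2]
GT      : [0]
NEG     : [0]
PUSH -1 : [0, -1]
PUSH 1  : [0, -1, 1]
EQ      : [0, 0]
PUSH 8  : [0, 0, 8]
SUB     : [0, -8]

-1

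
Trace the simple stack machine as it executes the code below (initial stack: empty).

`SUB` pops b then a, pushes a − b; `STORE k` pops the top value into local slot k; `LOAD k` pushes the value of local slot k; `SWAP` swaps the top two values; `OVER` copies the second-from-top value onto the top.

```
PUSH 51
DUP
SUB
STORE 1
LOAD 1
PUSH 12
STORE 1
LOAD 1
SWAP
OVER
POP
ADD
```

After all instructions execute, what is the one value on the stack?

PUSH 51 -> 51
DUP     -> 51 51
SUB     -> 0
STORE 1 -> (empty)
LOAD 1  -> 0
PUSH 12 -> 0 12
STORE 1 -> 0
LOAD 1  -> 0 12
SWAP    -> 12 0
OVER    -> 12 0 12
POP     -> 12 0
ADD     -> 12

12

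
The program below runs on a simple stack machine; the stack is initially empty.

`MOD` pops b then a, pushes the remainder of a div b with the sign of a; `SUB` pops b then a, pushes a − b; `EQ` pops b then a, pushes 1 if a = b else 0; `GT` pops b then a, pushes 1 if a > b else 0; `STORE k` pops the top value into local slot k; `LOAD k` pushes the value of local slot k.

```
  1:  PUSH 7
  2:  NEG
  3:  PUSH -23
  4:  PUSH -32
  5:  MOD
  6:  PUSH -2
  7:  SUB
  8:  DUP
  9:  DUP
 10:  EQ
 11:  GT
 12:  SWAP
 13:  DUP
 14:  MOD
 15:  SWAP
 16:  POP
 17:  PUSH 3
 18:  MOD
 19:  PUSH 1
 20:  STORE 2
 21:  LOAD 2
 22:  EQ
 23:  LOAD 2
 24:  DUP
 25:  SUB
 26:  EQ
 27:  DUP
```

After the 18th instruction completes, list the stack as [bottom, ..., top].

PUSH 7    7
NEG       -7
PUSH -23  -7 -23
PUSH -32  -7 -23 -32
MOD       -7 -23
PUSH -2   -7 -23 -2
SUB       -7 -21
DUP       -7 -21 -21
DUP       -7 -21 -21 -21
EQ        -7 -21 1
GT        -7 0
SWAP      0 -7
DUP       0 -7 -7
MOD       0 0
SWAP      0 0
POP       0
PUSH 3    0 3
MOD       0

[0]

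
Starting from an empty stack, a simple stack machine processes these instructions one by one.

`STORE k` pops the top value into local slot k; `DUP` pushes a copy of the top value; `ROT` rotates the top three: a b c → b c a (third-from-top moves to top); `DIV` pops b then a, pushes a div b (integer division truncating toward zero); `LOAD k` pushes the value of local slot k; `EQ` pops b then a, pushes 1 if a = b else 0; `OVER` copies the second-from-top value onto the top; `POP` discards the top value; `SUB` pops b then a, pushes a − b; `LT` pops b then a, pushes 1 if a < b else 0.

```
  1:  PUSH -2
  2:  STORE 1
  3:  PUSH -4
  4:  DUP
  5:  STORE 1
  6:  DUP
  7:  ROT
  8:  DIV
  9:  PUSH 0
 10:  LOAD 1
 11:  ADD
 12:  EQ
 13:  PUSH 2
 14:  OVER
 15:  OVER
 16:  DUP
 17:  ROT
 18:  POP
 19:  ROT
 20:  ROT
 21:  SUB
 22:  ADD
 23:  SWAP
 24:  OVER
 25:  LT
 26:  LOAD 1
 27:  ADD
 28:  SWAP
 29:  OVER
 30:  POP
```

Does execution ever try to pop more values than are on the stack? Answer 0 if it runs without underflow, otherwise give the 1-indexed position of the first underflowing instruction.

PUSH -2 → -2
STORE 1 → (empty)
PUSH -4 → -4
DUP     → -4 -4
STORE 1 → -4
DUP     → -4 -4
ROT  — needs 3 operands, stack has 2 → underflow

7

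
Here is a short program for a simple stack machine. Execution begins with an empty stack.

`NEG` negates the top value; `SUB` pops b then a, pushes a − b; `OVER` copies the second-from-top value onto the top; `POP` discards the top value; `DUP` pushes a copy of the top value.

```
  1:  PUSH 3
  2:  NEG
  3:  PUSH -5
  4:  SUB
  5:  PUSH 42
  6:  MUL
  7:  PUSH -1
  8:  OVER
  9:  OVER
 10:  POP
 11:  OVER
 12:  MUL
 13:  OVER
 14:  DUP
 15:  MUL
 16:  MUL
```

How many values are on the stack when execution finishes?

PUSH 3   3
NEG      -3
PUSH -5  -3 -5
SUB      2
PUSH 42  2 42
MUL      84
PUSH -1  84 -1
OVER     84 -1 84
OVER     84 -1 84 -1
POP      84 -1 84
OVER     84 -1 84 -1
MUL      84 -1 -84
OVER     84 -1 -84 -1
DUP      84 -1 -84 -1 -1
MUL      84 -1 -84 1
MUL      84 -1 -84

3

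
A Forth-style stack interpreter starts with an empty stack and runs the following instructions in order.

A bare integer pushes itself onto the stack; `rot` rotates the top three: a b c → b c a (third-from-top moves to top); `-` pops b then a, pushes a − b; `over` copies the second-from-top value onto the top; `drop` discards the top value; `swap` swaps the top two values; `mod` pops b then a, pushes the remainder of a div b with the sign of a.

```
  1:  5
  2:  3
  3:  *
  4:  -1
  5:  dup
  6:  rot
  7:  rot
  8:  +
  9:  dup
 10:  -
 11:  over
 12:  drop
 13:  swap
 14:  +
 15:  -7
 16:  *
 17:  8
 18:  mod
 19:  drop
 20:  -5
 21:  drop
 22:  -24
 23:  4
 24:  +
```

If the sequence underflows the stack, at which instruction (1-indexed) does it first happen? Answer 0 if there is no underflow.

5    -> [5]
3    -> [5, 3]
*    -> [15]
-1   -> [15, -1]
dup  -> [15, -1, -1]
rot  -> [-1, -1, 15]
rot  -> [-1, 15, -1]
+    -> [-1, 14]
dup  -> [-1, 14, 14]
-    -> [-1, 0]
over -> [-1, 0, -1]
drop -> [-1, 0]
swap -> [0, -1]
+    -> [-1]
-7   -> [-1, -7]
*    -> [7]
8    -> [7, 8]
mod  -> [7]
drop -> []
-5   -> [-5]
drop -> []
-24  -> [-24]
4    -> [-24, 4]
+    -> [-20]

0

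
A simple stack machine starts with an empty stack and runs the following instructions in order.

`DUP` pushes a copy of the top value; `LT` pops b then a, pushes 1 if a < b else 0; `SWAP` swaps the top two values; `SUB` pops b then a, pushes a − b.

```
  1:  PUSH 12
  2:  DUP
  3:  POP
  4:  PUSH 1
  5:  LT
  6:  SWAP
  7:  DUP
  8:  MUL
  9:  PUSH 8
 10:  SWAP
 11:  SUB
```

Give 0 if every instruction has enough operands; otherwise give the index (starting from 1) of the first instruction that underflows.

6

PUSH 12 : 12
DUP     : 12 12
POP     : 12
PUSH 1  : 12 1
LT      : 0
SWAP  — needs 2 operands, stack has 1 → underflow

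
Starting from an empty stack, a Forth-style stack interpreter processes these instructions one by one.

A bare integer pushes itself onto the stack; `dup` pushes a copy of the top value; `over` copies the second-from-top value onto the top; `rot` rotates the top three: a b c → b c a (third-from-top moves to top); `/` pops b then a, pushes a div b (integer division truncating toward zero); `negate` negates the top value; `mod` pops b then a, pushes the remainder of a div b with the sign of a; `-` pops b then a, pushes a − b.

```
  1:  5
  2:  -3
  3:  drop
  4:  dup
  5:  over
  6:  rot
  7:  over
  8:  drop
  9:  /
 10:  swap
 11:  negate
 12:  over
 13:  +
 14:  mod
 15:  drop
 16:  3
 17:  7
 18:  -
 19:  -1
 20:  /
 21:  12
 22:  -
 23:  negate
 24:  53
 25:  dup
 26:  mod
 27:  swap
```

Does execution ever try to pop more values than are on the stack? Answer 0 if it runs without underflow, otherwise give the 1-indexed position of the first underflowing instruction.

5      → 5
-3     → 5 -3
drop   → 5
dup    → 5 5
over   → 5 5 5
rot    → 5 5 5
over   → 5 5 5 5
drop   → 5 5 5
/      → 5 1
swap   → 1 5
negate → 1 -5
over   → 1 -5 1
+      → 1 -4
mod    → 1
drop   → (empty)
3      → 3
7      → 3 7
-      → -4
-1     → -4 -1
/      → 4
12     → 4 12
-      → -8
negate → 8
53     → 8 53
dup    → 8 53 53
mod    → 8 0
swap   → 0 8

0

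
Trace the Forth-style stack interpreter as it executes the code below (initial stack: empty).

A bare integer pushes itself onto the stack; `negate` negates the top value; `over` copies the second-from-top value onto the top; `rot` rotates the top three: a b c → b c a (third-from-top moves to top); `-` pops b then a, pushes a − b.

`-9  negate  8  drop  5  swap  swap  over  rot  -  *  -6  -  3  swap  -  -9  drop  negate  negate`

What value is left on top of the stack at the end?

-9     -> [-9]
negate -> [9]
8      -> [9, 8]
drop   -> [9]
5      -> [9, 5]
swap   -> [5, 9]
swap   -> [9, 5]
over   -> [9, 5, 9]
rot    -> [5, 9, 9]
-      -> [5, 0]
*      -> [0]
-6     -> [0, -6]
-      -> [6]
3      -> [6, 3]
swap   -> [3, 6]
-      -> [-3]
-9     -> [-3, -9]
drop   -> [-3]
negate -> [3]
negate -> [-3]

-3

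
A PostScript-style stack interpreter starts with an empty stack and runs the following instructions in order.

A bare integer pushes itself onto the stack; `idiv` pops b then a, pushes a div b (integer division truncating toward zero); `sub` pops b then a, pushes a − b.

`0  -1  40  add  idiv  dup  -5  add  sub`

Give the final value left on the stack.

5

0     0
-1    0 -1
40    0 -1 40
add   0 39
idiv  0
dup   0 0
-5    0 0 -5
add   0 -5
sub   5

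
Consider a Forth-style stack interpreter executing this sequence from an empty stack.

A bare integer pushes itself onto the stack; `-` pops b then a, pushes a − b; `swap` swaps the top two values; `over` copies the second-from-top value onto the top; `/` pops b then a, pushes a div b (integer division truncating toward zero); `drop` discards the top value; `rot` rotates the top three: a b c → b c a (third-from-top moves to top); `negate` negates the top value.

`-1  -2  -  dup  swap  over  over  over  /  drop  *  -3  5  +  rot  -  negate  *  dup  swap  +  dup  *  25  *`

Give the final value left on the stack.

-1      [-1]
-2      [-1, -2]
-       [1]
dup     [1, 1]
swap    [1, 1]
over    [1, 1, 1]
over    [1, 1, 1, 1]
over    [1, 1, 1, 1, 1]
/       [1, 1, 1, 1]
drop    [1, 1, 1]
*       [1, 1]
-3      [1, 1, -3]
5       [1, 1, -3, 5]
+       [1, 1, 2]
rot     [1, 2, 1]
-       [1, 1]
negate  [1, -1]
*       [-1]
dup     [-1, -1]
swap    [-1, -1]
+       [-2]
dup     [-2, -2]
*       [4]
25      [4, 25]
*       [100]

100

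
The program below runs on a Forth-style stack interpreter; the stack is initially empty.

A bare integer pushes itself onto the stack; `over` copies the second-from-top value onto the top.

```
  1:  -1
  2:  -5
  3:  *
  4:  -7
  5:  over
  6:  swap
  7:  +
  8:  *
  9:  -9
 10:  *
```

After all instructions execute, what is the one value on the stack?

90

-1    -1
-5    -1 -5
*     5
-7    5 -7
over  5 -7 5
swap  5 5 -7
+     5 -2
*     -10
-9    -10 -9
*     90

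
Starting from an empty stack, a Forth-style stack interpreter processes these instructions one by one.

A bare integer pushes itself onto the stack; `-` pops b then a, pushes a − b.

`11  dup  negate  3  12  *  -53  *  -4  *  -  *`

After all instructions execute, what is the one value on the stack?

11     -> 11
dup    -> 11 11
negate -> 11 -11
3      -> 11 -11 3
12     -> 11 -11 3 12
*      -> 11 -11 36
-53    -> 11 -11 36 -53
*      -> 11 -11 -1908
-4     -> 11 -11 -1908 -4
*      -> 11 -11 7632
-      -> 11 -7643
*      -> -84073

-84073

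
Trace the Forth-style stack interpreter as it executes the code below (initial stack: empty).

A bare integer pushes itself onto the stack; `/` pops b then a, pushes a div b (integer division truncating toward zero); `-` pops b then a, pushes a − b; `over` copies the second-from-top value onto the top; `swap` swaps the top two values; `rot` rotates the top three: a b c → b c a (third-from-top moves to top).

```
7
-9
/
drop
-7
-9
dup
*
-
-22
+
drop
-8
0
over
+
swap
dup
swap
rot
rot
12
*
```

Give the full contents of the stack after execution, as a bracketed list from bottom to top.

7    -> 7
-9   -> 7 -9
/    -> 0
drop -> (empty)
-7   -> -7
-9   -> -7 -9
dup  -> -7 -9 -9
*    -> -7 81
-    -> -88
-22  -> -88 -22
+    -> -110
drop -> (empty)
-8   -> -8
0    -> -8 0
over -> -8 0 -8
+    -> -8 -8
swap -> -8 -8
dup  -> -8 -8 -8
swap -> -8 -8 -8
rot  -> -8 -8 -8
rot  -> -8 -8 -8
12   -> -8 -8 -8 12
*    -> -8 -8 -96

[-8, -8, -96]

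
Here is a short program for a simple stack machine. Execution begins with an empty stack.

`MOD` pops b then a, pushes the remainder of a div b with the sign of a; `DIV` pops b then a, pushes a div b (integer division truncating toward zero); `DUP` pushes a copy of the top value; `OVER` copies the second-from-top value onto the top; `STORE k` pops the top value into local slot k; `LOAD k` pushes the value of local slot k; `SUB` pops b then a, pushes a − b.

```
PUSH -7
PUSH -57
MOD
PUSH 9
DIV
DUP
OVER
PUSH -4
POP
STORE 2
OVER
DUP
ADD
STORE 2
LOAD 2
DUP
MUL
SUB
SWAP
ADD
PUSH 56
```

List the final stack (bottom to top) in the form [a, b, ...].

PUSH -7  -> [-7]
PUSH -57 -> [-7, -57]
MOD      -> [-7]
PUSH 9   -> [-7, 9]
DIV      -> [0]
DUP      -> [0, 0]
OVER     -> [0, 0, 0]
PUSH -4  -> [0, 0, 0, -4]
POP      -> [0, 0, 0]
STORE 2  -> [0, 0]
OVER     -> [0, 0, 0]
DUP      -> [0, 0, 0, 0]
ADD      -> [0, 0, 0]
STORE 2  -> [0, 0]
LOAD 2   -> [0, 0, 0]
DUP      -> [0, 0, 0, 0]
MUL      -> [0, 0, 0]
SUB      -> [0, 0]
SWAP     -> [0, 0]
ADD      -> [0]
PUSH 56  -> [0, 56]

[0, 56]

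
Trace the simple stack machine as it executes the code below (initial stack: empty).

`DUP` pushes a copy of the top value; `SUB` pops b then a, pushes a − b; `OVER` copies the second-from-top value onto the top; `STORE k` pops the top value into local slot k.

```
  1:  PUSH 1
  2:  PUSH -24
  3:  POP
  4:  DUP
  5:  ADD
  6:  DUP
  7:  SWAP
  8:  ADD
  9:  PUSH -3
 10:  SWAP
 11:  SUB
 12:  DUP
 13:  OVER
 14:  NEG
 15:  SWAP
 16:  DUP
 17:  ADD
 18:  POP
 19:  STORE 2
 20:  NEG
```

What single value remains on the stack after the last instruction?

PUSH 1   : [1]
PUSH -24 : [1, -24]
POP      : [1]
DUP      : [1, 1]
ADD      : [2]
DUP      : [2, 2]
SWAP     : [2, 2]
ADD      : [4]
PUSH -3  : [4, -3]
SWAP     : [-3, 4]
SUB      : [-7]
DUP      : [-7, -7]
OVER     : [-7, -7, -7]
NEG      : [-7, -7, 7]
SWAP     : [-7, 7, -7]
DUP      : [-7, 7, -7, -7]
ADD      : [-7, 7, -14]
POP      : [-7, 7]
STORE 2  : [-7]
NEG      : [7]

7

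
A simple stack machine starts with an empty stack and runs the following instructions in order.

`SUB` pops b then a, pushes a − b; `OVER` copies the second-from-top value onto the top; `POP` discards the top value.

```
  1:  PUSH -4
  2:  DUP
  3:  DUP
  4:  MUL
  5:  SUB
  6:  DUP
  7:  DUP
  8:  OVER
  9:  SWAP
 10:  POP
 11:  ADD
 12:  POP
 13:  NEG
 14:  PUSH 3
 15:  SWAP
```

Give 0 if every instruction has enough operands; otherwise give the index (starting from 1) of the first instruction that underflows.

PUSH -4 -> [-4]
DUP     -> [-4, -4]
DUP     -> [-4, -4, -4]
MUL     -> [-4, 16]
SUB     -> [-20]
DUP     -> [-20, -20]
DUP     -> [-20, -20, -20]
OVER    -> [-20, -20, -20, -20]
SWAP    -> [-20, -20, -20, -20]
POP     -> [-20, -20, -20]
ADD     -> [-20, -40]
POP     -> [-20]
NEG     -> [20]
PUSH 3  -> [20, 3]
SWAP    -> [3, 20]

0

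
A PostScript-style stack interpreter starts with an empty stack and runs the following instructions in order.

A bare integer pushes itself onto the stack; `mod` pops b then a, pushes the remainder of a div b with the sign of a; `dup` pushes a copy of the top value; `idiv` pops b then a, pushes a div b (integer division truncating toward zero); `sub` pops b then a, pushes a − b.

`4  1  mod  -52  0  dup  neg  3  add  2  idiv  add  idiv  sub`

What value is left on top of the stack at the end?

4     [4]
1     [4, 1]
mod   [0]
-52   [0, -52]
0     [0, -52, 0]
dup   [0, -52, 0, 0]
neg   [0, -52, 0, 0]
3     [0, -52, 0, 0, 3]
add   [0, -52, 0, 3]
2     [0, -52, 0, 3, 2]
idiv  [0, -52, 0, 1]
add   [0, -52, 1]
idiv  [0, -52]
sub   [52]

52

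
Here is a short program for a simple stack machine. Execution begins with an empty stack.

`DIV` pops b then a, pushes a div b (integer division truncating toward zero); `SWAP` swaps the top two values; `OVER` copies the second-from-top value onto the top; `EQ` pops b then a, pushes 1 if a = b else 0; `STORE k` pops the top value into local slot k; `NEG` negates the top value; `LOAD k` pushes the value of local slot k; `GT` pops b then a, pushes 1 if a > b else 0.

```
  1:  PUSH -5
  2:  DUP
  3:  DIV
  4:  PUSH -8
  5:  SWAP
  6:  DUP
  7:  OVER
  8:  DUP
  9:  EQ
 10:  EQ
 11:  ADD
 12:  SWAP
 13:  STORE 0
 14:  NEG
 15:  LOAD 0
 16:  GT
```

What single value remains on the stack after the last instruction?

PUSH -5 → [-5]
DUP     → [-5, -5]
DIV     → [1]
PUSH -8 → [1, -8]
SWAP    → [-8, 1]
DUP     → [-8, 1, 1]
OVER    → [-8, 1, 1, 1]
DUP     → [-8, 1, 1, 1, 1]
EQ      → [-8, 1, 1, 1]
EQ      → [-8, 1, 1]
ADD     → [-8, 2]
SWAP    → [2, -8]
STORE 0 → [2]
NEG     → [-2]
LOAD 0  → [-2, -8]
GT      → [1]

1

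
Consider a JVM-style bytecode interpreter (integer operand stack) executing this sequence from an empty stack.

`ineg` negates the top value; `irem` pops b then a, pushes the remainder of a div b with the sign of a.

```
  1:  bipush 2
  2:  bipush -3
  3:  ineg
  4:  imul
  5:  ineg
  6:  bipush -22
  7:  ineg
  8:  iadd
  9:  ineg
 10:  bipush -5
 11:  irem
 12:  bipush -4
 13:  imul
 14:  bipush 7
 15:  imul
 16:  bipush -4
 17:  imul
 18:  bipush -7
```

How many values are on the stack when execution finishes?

2

bipush 2    [2]
bipush -3   [2, -3]
ineg        [2, 3]
imul        [6]
ineg        [-6]
bipush -22  [-6, -22]
ineg        [-6, 22]
iadd        [16]
ineg        [-16]
bipush -5   [-16, -5]
irem        [-1]
bipush -4   [-1, -4]
imul        [4]
bipush 7    [4, 7]
imul        [28]
bipush -4   [28, -4]
imul        [-112]
bipush -7   [-112, -7]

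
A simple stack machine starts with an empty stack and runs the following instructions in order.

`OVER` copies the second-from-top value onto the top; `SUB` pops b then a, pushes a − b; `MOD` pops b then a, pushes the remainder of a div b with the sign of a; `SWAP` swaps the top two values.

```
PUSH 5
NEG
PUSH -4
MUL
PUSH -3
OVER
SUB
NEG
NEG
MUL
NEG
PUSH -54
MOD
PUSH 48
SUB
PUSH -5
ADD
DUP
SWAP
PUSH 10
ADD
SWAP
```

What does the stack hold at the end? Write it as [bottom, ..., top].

PUSH 5    5
NEG       -5
PUSH -4   -5 -4
MUL       20
PUSH -3   20 -3
OVER      20 -3 20
SUB       20 -23
NEG       20 23
NEG       20 -23
MUL       -460
NEG       460
PUSH -54  460 -54
MOD       28
PUSH 48   28 48
SUB       -20
PUSH -5   -20 -5
ADD       -25
DUP       -25 -25
SWAP      -25 -25
PUSH 10   -25 -25 10
ADD       -25 -15
SWAP      -15 -25

[-15, -25]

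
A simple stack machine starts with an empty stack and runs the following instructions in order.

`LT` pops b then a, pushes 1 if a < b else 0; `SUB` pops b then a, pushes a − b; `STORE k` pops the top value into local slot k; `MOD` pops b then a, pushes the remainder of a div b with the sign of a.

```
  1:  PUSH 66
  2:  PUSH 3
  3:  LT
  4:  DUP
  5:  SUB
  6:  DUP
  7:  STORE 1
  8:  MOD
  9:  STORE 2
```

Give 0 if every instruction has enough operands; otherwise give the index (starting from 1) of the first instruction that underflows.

PUSH 66 -> [66]
PUSH 3  -> [66, 3]
LT      -> [0]
DUP     -> [0, 0]
SUB     -> [0]
DUP     -> [0, 0]
STORE 1 -> [0]
MOD  — needs 2 operands, stack has 1 → underflow

8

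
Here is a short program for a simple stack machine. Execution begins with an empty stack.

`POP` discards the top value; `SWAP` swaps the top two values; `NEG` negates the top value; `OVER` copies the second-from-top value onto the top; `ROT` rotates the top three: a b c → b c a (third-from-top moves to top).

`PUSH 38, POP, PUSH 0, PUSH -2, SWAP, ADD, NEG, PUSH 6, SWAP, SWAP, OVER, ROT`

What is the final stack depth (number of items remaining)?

PUSH 38 : 38
POP     : (empty)
PUSH 0  : 0
PUSH -2 : 0 -2
SWAP    : -2 0
ADD     : -2
NEG     : 2
PUSH 6  : 2 6
SWAP    : 6 2
SWAP    : 2 6
OVER    : 2 6 2
ROT     : 6 2 2

3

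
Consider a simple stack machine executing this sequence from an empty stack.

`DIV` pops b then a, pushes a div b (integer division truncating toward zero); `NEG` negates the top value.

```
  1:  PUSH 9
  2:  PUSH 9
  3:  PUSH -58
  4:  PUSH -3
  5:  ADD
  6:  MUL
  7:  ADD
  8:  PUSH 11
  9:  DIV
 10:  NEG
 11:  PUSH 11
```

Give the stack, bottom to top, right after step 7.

[-540]

PUSH 9    [9]
PUSH 9    [9, 9]
PUSH -58  [9, 9, -58]
PUSH -3   [9, 9, -58, -3]
ADD       [9, 9, -61]
MUL       [9, -549]
ADD       [-540]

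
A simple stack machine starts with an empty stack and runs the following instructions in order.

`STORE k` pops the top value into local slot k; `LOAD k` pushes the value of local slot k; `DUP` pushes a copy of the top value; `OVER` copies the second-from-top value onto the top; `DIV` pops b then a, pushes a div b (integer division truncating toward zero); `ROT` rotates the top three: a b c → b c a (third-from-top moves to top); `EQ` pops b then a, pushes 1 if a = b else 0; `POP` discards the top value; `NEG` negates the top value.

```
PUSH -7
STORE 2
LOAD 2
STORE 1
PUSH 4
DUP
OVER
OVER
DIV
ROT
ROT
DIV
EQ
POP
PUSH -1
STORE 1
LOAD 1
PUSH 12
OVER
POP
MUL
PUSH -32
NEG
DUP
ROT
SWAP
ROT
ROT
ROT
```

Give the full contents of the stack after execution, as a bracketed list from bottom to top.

PUSH -7  -> -7
STORE 2  -> (empty)
LOAD 2   -> -7
STORE 1  -> (empty)
PUSH 4   -> 4
DUP      -> 4 4
OVER     -> 4 4 4
OVER     -> 4 4 4 4
DIV      -> 4 4 1
ROT      -> 4 1 4
ROT      -> 1 4 4
DIV      -> 1 1
EQ       -> 1
POP      -> (empty)
PUSH -1  -> -1
STORE 1  -> (empty)
LOAD 1   -> -1
PUSH 12  -> -1 12
OVER     -> -1 12 -1
POP      -> -1 12
MUL      -> -12
PUSH -32 -> -12 -32
NEG      -> -12 32
DUP      -> -12 32 32
ROT      -> 32 32 -12
SWAP     -> 32 -12 32
ROT      -> -12 32 32
ROT      -> 32 32 -12
ROT      -> 32 -12 32

[32, -12, 32]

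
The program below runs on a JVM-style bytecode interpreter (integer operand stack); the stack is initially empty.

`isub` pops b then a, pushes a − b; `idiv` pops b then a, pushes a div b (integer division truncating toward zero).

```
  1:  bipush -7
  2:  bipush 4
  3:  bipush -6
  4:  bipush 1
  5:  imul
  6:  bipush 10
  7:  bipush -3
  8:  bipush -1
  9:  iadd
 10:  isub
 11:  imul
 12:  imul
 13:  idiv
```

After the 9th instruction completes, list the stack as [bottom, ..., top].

bipush -7 -> [-7]
bipush 4  -> [-7, 4]
bipush -6 -> [-7, 4, -6]
bipush 1  -> [-7, 4, -6, 1]
imul      -> [-7, 4, -6]
bipush 10 -> [-7, 4, -6, 10]
bipush -3 -> [-7, 4, -6, 10, -3]
bipush -1 -> [-7, 4, -6, 10, -3, -1]
iadd      -> [-7, 4, -6, 10, -4]

[-7, 4, -6, 10, -4]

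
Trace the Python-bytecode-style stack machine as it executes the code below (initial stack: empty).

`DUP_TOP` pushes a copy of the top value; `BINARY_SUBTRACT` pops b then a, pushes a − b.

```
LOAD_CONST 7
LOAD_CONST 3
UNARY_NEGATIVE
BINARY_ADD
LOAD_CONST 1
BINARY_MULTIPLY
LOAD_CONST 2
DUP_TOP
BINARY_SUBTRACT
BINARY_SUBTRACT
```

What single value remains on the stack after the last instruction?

LOAD_CONST 7    → 7
LOAD_CONST 3    → 7 3
UNARY_NEGATIVE  → 7 -3
BINARY_ADD      → 4
LOAD_CONST 1    → 4 1
BINARY_MULTIPLY → 4
LOAD_CONST 2    → 4 2
DUP_TOP         → 4 2 2
BINARY_SUBTRACT → 4 0
BINARY_SUBTRACT → 4

4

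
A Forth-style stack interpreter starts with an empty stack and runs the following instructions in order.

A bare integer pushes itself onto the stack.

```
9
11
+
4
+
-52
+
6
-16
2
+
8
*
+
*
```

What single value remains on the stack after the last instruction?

9   → [9]
11  → [9, 11]
+   → [20]
4   → [20, 4]
+   → [24]
-52 → [24, -52]
+   → [-28]
6   → [-28, 6]
-16 → [-28, 6, -16]
2   → [-28, 6, -16, 2]
+   → [-28, 6, -14]
8   → [-28, 6, -14, 8]
*   → [-28, 6, -112]
+   → [-28, -106]
*   → [2968]

2968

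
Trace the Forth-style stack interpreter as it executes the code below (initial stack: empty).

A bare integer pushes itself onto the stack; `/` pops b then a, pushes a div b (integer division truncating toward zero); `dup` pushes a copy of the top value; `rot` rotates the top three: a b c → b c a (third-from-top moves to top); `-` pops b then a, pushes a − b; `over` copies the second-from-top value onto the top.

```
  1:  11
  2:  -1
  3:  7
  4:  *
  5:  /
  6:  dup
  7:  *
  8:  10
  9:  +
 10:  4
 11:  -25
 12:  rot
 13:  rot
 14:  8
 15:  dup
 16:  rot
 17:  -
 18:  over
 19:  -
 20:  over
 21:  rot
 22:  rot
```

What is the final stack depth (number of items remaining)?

5

11   → 11
-1   → 11 -1
7    → 11 -1 7
*    → 11 -7
/    → -1
dup  → -1 -1
*    → 1
10   → 1 10
+    → 11
4    → 11 4
-25  → 11 4 -25
rot  → 4 -25 11
rot  → -25 11 4
8    → -25 11 4 8
dup  → -25 11 4 8 8
rot  → -25 11 8 8 4
-    → -25 11 8 4
over → -25 11 8 4 8
-    → -25 11 8 -4
over → -25 11 8 -4 8
rot  → -25 11 -4 8 8
rot  → -25 11 8 8 -4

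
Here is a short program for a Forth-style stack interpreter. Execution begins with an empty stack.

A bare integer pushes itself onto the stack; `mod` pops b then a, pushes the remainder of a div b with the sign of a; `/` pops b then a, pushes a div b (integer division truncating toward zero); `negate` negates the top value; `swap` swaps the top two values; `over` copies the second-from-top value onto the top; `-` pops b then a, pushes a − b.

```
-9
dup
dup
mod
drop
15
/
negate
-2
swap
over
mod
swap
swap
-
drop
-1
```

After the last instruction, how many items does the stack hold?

-9      -9
dup     -9 -9
dup     -9 -9 -9
mod     -9 0
drop    -9
15      -9 15
/       0
negate  0
-2      0 -2
swap    -2 0
over    -2 0 -2
mod     -2 0
swap    0 -2
swap    -2 0
-       -2
drop    (empty)
-1      -1

1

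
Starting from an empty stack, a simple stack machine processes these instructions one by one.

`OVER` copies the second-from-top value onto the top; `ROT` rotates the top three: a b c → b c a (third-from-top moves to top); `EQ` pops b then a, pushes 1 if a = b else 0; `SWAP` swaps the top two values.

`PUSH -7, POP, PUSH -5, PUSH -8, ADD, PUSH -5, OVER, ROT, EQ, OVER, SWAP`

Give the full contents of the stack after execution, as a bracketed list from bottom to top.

PUSH -7  -7
POP      (empty)
PUSH -5  -5
PUSH -8  -5 -8
ADD      -13
PUSH -5  -13 -5
OVER     -13 -5 -13
ROT      -5 -13 -13
EQ       -5 1
OVER     -5 1 -5
SWAP     -5 -5 1

[-5, -5, 1]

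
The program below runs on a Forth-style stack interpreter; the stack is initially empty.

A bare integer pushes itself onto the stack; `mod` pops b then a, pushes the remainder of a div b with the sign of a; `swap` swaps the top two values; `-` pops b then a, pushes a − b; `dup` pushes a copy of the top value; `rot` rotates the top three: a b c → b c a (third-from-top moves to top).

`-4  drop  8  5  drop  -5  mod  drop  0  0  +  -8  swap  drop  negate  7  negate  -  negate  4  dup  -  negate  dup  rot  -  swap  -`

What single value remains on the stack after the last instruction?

-4     -> [-4]
drop   -> []
8      -> [8]
5      -> [8, 5]
drop   -> [8]
-5     -> [8, -5]
mod    -> [3]
drop   -> []
0      -> [0]
0      -> [0, 0]
+      -> [0]
-8     -> [0, -8]
swap   -> [-8, 0]
drop   -> [-8]
negate -> [8]
7      -> [8, 7]
negate -> [8, -7]
-      -> [15]
negate -> [-15]
4      -> [-15, 4]
dup    -> [-15, 4, 4]
-      -> [-15, 0]
negate -> [-15, 0]
dup    -> [-15, 0, 0]
rot    -> [0, 0, -15]
-      -> [0, 15]
swap   -> [15, 0]
-      -> [15]

15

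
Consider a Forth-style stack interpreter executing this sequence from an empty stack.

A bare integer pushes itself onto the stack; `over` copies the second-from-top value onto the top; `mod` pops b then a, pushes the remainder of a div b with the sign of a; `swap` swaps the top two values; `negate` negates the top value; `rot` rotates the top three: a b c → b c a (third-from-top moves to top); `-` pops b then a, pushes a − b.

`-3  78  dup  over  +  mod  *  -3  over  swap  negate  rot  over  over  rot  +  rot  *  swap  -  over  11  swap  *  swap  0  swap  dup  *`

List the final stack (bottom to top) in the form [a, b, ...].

-3     -> [-3]
78     -> [-3, 78]
dup    -> [-3, 78, 78]
over   -> [-3, 78, 78, 78]
+      -> [-3, 78, 156]
mod    -> [-3, 78]
*      -> [-234]
-3     -> [-234, -3]
over   -> [-234, -3, -234]
swap   -> [-234, -234, -3]
negate -> [-234, -234, 3]
rot    -> [-234, 3, -234]
over   -> [-234, 3, -234, 3]
over   -> [-234, 3, -234, 3, -234]
rot    -> [-234, 3, 3, -234, -234]
+      -> [-234, 3, 3, -468]
rot    -> [-234, 3, -468, 3]
*      -> [-234, 3, -1404]
swap   -> [-234, -1404, 3]
-      -> [-234, -1407]
over   -> [-234, -1407, -234]
11     -> [-234, -1407, -234, 11]
swap   -> [-234, -1407, 11, -234]
*      -> [-234, -1407, -2574]
swap   -> [-234, -2574, -1407]
0      -> [-234, -2574, -1407, 0]
swap   -> [-234, -2574, 0, -1407]
dup    -> [-234, -2574, 0, -1407, -1407]
*      -> [-234, -2574, 0, 1979649]

[-234, -2574, 0, 1979649]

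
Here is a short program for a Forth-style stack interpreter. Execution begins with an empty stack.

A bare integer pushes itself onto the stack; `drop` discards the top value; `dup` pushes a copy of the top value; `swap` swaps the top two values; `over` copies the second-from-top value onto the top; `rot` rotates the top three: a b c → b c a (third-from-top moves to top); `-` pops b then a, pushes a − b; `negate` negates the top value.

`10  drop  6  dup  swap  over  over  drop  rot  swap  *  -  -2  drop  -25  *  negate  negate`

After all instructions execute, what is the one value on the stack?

10     : [10]
drop   : []
6      : [6]
dup    : [6, 6]
swap   : [6, 6]
over   : [6, 6, 6]
over   : [6, 6, 6, 6]
drop   : [6, 6, 6]
rot    : [6, 6, 6]
swap   : [6, 6, 6]
*      : [6, 36]
-      : [-30]
-2     : [-30, -2]
drop   : [-30]
-25    : [-30, -25]
*      : [750]
negate : [-750]
negate : [750]

750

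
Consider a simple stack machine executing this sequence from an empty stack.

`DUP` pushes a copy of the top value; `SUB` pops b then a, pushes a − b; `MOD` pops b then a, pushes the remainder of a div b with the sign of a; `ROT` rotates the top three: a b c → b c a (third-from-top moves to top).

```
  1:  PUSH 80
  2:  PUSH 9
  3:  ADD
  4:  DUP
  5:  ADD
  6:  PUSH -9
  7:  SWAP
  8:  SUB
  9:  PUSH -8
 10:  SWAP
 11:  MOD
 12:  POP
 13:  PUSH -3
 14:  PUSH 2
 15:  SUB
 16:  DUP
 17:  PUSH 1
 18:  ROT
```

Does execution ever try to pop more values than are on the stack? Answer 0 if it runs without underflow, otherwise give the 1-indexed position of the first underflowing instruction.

0

PUSH 80 : [80]
PUSH 9  : [80, 9]
ADD     : [89]
DUP     : [89, 89]
ADD     : [178]
PUSH -9 : [178, -9]
SWAP    : [-9, 178]
SUB     : [-187]
PUSH -8 : [-187, -8]
SWAP    : [-8, -187]
MOD     : [-8]
POP     : []
PUSH -3 : [-3]
PUSH 2  : [-3, 2]
SUB     : [-5]
DUP     : [-5, -5]
PUSH 1  : [-5, -5, 1]
ROT     : [-5, 1, -5]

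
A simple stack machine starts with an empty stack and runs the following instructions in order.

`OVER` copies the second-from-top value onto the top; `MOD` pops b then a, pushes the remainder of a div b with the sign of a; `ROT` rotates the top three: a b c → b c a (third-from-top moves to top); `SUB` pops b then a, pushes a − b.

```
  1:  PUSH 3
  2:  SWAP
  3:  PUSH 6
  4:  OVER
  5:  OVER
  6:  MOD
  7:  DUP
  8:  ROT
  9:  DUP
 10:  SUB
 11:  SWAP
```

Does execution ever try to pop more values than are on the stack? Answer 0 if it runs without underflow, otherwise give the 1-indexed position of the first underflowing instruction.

2

PUSH 3 : 3
SWAP  — needs 2 operands, stack has 1 → underflow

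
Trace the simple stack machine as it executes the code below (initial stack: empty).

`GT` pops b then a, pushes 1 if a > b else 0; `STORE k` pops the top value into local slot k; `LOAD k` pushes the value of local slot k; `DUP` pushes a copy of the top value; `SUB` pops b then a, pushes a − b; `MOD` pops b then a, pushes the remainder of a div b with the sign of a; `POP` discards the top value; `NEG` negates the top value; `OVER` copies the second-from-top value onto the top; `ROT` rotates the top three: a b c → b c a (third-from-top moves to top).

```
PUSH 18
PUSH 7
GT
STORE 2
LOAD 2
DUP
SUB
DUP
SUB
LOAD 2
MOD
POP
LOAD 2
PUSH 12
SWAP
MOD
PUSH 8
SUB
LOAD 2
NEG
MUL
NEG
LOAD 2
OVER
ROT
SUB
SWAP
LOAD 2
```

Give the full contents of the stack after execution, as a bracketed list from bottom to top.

[0, 1, 1]

PUSH 18  [18]
PUSH 7   [18, 7]
GT       [1]
STORE 2  []
LOAD 2   [1]
DUP      [1, 1]
SUB      [0]
DUP      [0, 0]
SUB      [0]
LOAD 2   [0, 1]
MOD      [0]
POP      []
LOAD 2   [1]
PUSH 12  [1, 12]
SWAP     [12, 1]
MOD      [0]
PUSH 8   [0, 8]
SUB      [-8]
LOAD 2   [-8, 1]
NEG      [-8, -1]
MUL      [8]
NEG      [-8]
LOAD 2   [-8, 1]
OVER     [-8, 1, -8]
ROT      [1, -8, -8]
SUB      [1, 0]
SWAP     [0, 1]
LOAD 2   [0, 1, 1]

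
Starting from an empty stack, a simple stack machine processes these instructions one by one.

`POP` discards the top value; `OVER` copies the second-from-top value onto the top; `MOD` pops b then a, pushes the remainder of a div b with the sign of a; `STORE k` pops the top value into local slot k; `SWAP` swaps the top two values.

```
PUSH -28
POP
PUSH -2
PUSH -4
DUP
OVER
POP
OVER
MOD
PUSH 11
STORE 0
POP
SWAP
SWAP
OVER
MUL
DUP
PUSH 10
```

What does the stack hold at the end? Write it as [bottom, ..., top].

[-2, 8, 8, 10]

PUSH -28 → [-28]
POP      → []
PUSH -2  → [-2]
PUSH -4  → [-2, -4]
DUP      → [-2, -4, -4]
OVER     → [-2, -4, -4, -4]
POP      → [-2, -4, -4]
OVER     → [-2, -4, -4, -4]
MOD      → [-2, -4, 0]
PUSH 11  → [-2, -4, 0, 11]
STORE 0  → [-2, -4, 0]
POP      → [-2, -4]
SWAP     → [-4, -2]
SWAP     → [-2, -4]
OVER     → [-2, -4, -2]
MUL      → [-2, 8]
DUP      → [-2, 8, 8]
PUSH 10  → [-2, 8, 8, 10]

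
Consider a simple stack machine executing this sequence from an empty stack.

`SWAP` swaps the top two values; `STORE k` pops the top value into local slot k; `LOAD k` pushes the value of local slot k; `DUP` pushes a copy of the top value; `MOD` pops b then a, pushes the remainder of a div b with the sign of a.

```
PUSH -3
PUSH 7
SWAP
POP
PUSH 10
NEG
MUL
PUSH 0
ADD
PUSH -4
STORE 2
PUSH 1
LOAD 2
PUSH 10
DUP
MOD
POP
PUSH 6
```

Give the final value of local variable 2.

PUSH -3 → [-3]
PUSH 7  → [-3, 7]
SWAP    → [7, -3]
POP     → [7]
PUSH 10 → [7, 10]
NEG     → [7, -10]
MUL     → [-70]
PUSH 0  → [-70, 0]
ADD     → [-70]
PUSH -4 → [-70, -4]
STORE 2 → [-70]
PUSH 1  → [-70, 1]
LOAD 2  → [-70, 1, -4]
PUSH 10 → [-70, 1, -4, 10]
DUP     → [-70, 1, -4, 10, 10]
MOD     → [-70, 1, -4, 0]
POP     → [-70, 1, -4]
PUSH 6  → [-70, 1, -4, 6]

-4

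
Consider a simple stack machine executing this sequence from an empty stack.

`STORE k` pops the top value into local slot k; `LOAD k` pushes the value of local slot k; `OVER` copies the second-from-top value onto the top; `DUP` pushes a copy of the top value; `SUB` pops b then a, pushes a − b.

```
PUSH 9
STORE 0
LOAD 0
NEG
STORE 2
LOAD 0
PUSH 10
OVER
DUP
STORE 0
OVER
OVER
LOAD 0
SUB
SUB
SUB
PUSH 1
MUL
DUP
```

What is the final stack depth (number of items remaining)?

PUSH 9  -> [9]
STORE 0 -> []
LOAD 0  -> [9]
NEG     -> [-9]
STORE 2 -> []
LOAD 0  -> [9]
PUSH 10 -> [9, 10]
OVER    -> [9, 10, 9]
DUP     -> [9, 10, 9, 9]
STORE 0 -> [9, 10, 9]
OVER    -> [9, 10, 9, 10]
OVER    -> [9, 10, 9, 10, 9]
LOAD 0  -> [9, 10, 9, 10, 9, 9]
SUB     -> [9, 10, 9, 10, 0]
SUB     -> [9, 10, 9, 10]
SUB     -> [9, 10, -1]
PUSH 1  -> [9, 10, -1, 1]
MUL     -> [9, 10, -1]
DUP     -> [9, 10, -1, -1]

4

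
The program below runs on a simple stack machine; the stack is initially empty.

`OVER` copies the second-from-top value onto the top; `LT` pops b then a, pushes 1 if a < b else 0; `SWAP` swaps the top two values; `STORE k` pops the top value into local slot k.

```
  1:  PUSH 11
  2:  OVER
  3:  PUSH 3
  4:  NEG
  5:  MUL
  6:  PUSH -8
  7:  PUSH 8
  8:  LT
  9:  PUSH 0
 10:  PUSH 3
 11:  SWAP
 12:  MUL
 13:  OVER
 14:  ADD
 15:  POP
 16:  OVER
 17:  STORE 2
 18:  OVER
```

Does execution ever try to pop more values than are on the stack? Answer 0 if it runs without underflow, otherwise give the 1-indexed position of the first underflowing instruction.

2

PUSH 11 : 11
OVER  — needs 2 operands, stack has 1 → underflow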